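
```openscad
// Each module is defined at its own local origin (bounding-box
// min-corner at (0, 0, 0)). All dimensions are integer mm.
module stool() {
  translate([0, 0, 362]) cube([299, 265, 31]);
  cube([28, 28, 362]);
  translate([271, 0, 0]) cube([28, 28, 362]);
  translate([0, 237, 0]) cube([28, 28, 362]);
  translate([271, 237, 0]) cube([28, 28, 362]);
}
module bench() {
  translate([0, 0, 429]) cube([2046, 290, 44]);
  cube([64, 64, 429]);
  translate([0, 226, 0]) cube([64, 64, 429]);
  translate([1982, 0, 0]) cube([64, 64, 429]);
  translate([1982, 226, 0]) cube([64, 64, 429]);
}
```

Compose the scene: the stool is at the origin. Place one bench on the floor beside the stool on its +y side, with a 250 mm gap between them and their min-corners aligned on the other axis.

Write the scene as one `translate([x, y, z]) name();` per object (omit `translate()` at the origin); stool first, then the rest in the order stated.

stool();
translate([0, 515, 0]) bench();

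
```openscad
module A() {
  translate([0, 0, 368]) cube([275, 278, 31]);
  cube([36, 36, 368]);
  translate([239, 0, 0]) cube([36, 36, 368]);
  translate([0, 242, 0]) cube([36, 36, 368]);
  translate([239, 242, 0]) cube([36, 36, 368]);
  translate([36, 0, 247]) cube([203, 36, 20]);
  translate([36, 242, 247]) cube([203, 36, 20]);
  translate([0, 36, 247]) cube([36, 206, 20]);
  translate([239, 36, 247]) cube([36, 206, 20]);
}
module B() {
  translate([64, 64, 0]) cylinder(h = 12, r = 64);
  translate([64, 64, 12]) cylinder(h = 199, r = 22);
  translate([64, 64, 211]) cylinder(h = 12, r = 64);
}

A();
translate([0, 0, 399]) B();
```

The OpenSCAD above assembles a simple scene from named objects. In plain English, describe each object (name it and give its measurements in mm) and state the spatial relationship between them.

A is a four-legged stool. The seat is a 275×278×31 mm slab whose top surface is at z = 399 mm; four square legs, each 36×36 mm in cross-section, run from the floor (z = 0) to the underside of the seat, each flush with a corner of the seat. Four stretchers, 36 mm wide and 20 mm tall, connect adjacent legs with their undersides at z = 247 mm, each running between the inner faces of the legs it joins and aligned with the legs' outer faces on the other axis.

B is a spool: two coaxial disc flanges of radius 64 mm and thickness 12 mm, joined by a core cylinder of radius 22 mm and height 199 mm. The lower flange rests on z = 0 and the three cylinders share a vertical axis.

The spool is on top of the stool.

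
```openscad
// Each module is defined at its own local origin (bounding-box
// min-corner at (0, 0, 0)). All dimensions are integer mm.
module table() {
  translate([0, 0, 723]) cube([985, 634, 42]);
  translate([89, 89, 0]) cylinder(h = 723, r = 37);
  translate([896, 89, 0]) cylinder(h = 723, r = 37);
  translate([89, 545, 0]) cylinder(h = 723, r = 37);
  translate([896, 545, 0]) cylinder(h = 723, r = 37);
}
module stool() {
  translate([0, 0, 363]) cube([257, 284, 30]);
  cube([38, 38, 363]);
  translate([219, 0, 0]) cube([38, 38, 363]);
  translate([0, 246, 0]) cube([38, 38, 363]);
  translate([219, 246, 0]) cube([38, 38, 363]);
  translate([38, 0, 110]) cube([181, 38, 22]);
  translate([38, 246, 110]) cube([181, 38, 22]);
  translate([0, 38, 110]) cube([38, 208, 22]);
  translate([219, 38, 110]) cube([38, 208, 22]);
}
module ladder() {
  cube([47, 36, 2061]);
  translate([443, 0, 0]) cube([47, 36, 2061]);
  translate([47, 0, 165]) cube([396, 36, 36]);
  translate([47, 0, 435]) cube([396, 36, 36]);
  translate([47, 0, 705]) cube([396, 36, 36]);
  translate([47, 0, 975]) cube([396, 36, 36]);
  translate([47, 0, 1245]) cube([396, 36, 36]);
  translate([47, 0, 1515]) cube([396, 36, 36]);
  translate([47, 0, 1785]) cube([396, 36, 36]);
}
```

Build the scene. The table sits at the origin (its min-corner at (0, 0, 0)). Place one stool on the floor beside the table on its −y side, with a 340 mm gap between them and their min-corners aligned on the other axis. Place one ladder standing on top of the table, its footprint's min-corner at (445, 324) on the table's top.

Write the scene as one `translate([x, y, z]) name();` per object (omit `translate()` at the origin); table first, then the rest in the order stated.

table();
translate([0, -624, 0]) stool();
translate([445, 324, 765]) ladder();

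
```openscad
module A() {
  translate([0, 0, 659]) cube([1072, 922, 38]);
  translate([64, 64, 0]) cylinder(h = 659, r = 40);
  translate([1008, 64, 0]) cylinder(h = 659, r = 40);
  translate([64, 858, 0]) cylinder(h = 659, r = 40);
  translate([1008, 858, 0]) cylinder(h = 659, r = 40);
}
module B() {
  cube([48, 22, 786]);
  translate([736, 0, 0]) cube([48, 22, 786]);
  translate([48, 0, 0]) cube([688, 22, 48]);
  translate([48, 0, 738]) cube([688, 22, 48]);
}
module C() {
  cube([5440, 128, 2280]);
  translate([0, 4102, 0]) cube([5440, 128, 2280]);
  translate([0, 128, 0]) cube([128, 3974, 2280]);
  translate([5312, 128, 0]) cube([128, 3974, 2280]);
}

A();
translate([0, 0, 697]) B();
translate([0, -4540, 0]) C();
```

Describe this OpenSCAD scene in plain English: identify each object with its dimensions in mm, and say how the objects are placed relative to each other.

A is a table with a 1072×922 mm rectangular top, 38 mm thick, top surface at z = 697 mm, supported by four round legs of 80 mm diameter, each leg's bounding box inset 24 mm from the nearest pair of top edges, running from the floor.

B is a picture frame with a 688×690 mm rectangular opening (x by z) and a uniform 48 mm border on every side. Frame depth is 22 mm along y. It is built from two vertical stiles running the full outside height and two horizontal rails spanning the gap between the stiles.

C is a box-shaped house frame (walls only): outside footprint 5440×4230 mm, wall height 2280 mm, wall thickness 128 mm. The two y-facing walls run the full x-width; the two x-facing walls fit between the inner faces of the y-facing walls.

The picture frame is on top of the table. The house frame is on the floor beside the table on its −y side.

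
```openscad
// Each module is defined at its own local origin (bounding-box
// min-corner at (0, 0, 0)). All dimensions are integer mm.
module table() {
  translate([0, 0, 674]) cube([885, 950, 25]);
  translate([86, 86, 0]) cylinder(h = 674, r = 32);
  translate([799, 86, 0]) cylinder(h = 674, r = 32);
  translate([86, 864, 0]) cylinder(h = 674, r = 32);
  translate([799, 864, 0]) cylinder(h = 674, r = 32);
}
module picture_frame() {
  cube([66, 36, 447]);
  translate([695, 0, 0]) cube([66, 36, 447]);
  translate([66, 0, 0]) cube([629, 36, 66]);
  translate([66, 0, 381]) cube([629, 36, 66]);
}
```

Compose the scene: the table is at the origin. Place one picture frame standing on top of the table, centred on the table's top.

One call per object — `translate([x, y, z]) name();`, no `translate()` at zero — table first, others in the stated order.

table();
translate([62, 457, 699]) picture_frame();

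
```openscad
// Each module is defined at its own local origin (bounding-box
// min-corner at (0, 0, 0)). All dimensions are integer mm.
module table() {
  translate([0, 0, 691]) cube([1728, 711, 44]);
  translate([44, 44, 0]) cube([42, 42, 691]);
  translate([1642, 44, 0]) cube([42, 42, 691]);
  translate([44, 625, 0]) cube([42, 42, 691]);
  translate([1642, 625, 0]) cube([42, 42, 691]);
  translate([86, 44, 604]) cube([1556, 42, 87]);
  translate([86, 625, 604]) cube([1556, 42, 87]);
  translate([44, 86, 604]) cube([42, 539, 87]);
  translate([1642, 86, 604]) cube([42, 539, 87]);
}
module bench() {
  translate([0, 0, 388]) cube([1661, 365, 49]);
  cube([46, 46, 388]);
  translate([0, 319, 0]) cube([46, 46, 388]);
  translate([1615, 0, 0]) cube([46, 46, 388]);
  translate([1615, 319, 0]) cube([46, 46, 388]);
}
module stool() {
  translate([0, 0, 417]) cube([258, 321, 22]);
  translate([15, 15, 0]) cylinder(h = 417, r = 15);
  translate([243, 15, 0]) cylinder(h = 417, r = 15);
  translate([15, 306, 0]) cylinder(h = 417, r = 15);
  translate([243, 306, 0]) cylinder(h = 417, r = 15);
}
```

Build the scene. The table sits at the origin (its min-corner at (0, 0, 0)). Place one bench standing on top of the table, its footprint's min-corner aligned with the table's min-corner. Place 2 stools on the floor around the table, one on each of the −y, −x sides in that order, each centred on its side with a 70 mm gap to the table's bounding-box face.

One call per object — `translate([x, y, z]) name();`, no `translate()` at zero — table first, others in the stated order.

table();
translate([0, 0, 735]) bench();
translate([735, -391, 0]) stool();
translate([-328, 195, 0]) stool();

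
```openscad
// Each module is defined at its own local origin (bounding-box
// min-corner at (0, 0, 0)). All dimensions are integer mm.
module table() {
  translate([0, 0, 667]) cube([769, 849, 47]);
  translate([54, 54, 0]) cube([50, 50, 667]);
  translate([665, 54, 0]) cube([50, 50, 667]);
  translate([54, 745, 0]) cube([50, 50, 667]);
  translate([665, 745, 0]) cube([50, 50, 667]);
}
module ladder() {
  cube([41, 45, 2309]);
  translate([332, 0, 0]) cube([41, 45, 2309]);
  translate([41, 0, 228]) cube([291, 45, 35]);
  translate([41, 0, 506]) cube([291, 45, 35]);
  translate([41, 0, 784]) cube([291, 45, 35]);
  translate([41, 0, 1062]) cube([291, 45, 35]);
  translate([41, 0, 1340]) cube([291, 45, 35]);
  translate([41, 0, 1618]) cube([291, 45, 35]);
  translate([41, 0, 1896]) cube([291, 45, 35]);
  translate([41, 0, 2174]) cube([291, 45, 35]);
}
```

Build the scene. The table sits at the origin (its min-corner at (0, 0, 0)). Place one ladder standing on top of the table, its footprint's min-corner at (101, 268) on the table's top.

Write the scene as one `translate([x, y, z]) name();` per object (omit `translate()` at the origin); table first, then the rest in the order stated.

table();
translate([101, 268, 714]) ladder();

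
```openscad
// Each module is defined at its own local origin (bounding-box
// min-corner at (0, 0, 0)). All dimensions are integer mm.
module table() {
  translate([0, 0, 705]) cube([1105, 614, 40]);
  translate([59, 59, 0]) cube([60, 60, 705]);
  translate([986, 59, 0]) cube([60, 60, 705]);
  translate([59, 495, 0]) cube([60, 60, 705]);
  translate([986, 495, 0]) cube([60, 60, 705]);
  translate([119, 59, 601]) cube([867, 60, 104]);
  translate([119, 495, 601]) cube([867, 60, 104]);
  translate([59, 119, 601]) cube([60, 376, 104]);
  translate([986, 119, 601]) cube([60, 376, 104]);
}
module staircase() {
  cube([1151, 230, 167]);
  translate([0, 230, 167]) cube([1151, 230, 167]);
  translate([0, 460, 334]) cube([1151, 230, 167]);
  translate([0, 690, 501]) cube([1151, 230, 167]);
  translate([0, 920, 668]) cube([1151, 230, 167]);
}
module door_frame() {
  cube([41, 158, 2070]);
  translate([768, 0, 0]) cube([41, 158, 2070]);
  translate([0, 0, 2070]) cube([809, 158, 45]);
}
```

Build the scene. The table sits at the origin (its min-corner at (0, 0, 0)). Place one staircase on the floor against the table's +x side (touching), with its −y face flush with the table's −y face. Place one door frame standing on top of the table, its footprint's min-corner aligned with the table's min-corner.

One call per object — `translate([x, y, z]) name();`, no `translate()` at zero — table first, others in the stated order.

table();
translate([1105, 0, 0]) staircase();
translate([0, 0, 745]) door_frame();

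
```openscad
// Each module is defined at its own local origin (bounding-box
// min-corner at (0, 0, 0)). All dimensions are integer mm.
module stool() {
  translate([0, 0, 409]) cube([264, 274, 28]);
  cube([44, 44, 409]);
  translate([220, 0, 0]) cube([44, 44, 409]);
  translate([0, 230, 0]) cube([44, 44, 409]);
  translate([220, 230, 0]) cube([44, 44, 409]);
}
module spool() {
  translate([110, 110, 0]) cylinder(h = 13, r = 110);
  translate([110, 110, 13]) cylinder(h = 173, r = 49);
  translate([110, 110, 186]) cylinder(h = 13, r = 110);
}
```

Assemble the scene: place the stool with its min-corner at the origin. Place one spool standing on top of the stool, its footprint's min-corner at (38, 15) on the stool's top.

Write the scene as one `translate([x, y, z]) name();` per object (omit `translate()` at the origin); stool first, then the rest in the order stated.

stool();
translate([38, 15, 437]) spool();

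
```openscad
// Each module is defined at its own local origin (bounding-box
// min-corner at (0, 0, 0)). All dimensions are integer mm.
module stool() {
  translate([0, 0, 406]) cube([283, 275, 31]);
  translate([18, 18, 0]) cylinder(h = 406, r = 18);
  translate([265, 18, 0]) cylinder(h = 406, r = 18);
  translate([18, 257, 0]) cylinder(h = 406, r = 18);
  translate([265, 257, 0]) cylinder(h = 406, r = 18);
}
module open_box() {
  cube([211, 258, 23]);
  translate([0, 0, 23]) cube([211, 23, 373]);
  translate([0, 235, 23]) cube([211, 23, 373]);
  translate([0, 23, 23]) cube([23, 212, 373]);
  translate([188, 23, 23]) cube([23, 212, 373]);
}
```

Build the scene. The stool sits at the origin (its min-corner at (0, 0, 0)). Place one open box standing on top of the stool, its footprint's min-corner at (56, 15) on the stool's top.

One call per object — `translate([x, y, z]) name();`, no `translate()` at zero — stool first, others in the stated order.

stool();
translate([56, 15, 437]) open_box();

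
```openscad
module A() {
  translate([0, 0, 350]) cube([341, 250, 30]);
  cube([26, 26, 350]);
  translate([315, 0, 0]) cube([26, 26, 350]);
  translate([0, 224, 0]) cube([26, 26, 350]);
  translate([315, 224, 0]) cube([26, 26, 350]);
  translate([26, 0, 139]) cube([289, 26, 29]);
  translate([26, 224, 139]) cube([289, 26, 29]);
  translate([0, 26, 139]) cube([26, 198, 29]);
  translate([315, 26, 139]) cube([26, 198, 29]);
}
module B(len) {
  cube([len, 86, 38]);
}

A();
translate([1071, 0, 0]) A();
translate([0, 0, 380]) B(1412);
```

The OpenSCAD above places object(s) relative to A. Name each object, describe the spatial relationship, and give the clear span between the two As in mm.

A is a stool. B is a beam. A beam spans the tops of two stools. The clear span between the two stools is 730 mm.

Second stool starts at x = 1071; first ends at x = 341; clear span = 1071 − 341 = 730 mm.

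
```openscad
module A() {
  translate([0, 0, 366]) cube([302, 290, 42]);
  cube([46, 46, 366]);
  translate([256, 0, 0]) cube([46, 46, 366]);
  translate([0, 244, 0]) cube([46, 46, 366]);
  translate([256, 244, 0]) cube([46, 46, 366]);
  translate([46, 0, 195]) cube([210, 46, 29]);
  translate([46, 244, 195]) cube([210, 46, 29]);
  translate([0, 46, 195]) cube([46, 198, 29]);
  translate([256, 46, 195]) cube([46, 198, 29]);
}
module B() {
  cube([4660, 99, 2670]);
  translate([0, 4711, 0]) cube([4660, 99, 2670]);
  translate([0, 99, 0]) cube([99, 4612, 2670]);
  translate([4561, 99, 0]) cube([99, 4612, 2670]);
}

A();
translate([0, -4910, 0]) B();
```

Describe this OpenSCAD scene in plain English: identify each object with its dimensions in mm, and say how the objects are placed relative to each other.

A is a four-legged stool. The seat is 302×290 mm, 42 mm thick, top at z = 408 mm. It stands on four square legs, each 46×46 mm in cross-section, from z = 0 to the seat underside, each flush with a corner of the seat. Four stretchers, 46 mm wide and 29 mm tall, connect adjacent legs with their undersides at z = 195 mm, each running between the inner faces of the legs it joins and aligned with the legs' outer faces on the other axis.

B is the wall frame of a small rectangular building: four walls, each 2670 mm tall and 99 mm thick, enclosing a footprint 4660 mm (x) by 4810 mm (y) outside-to-outside, with no floor or roof. The front and back walls (the −y and +y sides) span the full width; the two side walls fit between them.

The house frame is on the floor beside the stool on its −y side.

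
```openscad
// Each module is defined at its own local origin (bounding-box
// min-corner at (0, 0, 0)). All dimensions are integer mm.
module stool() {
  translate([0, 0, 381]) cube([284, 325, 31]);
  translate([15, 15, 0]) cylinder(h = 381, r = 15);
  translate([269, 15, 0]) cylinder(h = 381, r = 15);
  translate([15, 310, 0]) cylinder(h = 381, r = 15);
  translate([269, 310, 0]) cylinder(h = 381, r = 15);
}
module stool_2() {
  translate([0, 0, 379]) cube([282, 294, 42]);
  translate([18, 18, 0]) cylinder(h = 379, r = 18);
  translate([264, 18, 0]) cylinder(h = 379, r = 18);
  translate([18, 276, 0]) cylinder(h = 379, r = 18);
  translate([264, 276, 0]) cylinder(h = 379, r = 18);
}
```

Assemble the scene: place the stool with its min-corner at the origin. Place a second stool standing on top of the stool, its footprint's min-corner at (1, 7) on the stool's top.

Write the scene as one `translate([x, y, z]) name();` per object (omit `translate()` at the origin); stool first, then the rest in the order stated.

stool();
translate([1, 7, 412]) stool_2();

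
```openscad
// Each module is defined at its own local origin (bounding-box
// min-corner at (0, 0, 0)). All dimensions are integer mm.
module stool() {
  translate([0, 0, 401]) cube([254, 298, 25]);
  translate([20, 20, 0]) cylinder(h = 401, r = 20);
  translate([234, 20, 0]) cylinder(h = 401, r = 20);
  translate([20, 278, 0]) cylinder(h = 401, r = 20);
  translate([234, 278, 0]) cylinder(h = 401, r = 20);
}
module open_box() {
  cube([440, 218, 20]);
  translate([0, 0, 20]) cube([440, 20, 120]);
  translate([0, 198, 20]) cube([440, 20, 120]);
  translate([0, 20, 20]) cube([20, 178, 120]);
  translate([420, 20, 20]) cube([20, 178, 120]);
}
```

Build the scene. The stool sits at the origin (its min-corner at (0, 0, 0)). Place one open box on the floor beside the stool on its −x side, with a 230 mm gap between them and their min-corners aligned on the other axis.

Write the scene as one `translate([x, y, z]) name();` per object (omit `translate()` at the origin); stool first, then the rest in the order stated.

stool();
translate([-670, 0, 0]) open_box();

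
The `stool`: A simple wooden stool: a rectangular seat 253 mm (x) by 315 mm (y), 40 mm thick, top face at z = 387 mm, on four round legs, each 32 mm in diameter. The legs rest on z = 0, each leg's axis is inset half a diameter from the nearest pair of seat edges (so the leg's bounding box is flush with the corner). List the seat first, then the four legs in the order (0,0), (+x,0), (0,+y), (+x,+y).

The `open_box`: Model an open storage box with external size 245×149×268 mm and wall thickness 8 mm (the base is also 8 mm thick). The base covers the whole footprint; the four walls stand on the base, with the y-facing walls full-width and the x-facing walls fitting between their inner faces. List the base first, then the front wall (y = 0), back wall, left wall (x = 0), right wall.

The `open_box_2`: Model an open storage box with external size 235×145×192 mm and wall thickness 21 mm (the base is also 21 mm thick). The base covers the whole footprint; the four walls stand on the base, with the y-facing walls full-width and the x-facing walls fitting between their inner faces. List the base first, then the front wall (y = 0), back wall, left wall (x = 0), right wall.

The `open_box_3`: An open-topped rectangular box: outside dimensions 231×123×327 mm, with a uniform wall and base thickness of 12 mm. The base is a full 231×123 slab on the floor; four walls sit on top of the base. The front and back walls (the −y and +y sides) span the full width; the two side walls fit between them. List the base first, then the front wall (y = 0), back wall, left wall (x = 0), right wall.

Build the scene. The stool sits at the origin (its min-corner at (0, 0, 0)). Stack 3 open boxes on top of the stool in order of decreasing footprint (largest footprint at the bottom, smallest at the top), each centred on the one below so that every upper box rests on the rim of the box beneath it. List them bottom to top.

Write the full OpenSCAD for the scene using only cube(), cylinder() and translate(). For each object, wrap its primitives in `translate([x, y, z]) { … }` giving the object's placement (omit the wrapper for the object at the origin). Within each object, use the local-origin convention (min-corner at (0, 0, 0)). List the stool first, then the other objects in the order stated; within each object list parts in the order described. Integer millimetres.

translate([0, 0, 347]) cube([253, 315, 40]);
translate([16, 16, 0]) cylinder(h = 347, r = 16);
translate([237, 16, 0]) cylinder(h = 347, r = 16);
translate([16, 299, 0]) cylinder(h = 347, r = 16);
translate([237, 299, 0]) cylinder(h = 347, r = 16);
translate([4, 83, 387]) {
  cube([245, 149, 8]);
  translate([0, 0, 8]) cube([245, 8, 260]);
  translate([0, 141, 8]) cube([245, 8, 260]);
  translate([0, 8, 8]) cube([8, 133, 260]);
  translate([237, 8, 8]) cube([8, 133, 260]);
}
translate([9, 85, 655]) {
  cube([235, 145, 21]);
  translate([0, 0, 21]) cube([235, 21, 171]);
  translate([0, 124, 21]) cube([235, 21, 171]);
  translate([0, 21, 21]) cube([21, 103, 171]);
  translate([214, 21, 21]) cube([21, 103, 171]);
}
translate([11, 96, 847]) {
  cube([231, 123, 12]);
  translate([0, 0, 12]) cube([231, 12, 315]);
  translate([0, 111, 12]) cube([231, 12, 315]);
  translate([0, 12, 12]) cube([12, 99, 315]);
  translate([219, 12, 12]) cube([12, 99, 315]);
}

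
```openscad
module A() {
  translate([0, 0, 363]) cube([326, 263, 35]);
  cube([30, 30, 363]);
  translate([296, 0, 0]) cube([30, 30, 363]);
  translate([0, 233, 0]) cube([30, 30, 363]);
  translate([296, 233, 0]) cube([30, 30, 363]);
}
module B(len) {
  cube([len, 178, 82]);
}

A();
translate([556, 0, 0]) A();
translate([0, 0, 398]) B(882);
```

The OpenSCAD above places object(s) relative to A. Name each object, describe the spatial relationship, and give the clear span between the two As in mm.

A is a stool. B is a beam. A beam spans the tops of two stools. The clear span between the two stools is 230 mm.

Second stool starts at x = 556; first ends at x = 326; clear span = 556 − 326 = 230 mm.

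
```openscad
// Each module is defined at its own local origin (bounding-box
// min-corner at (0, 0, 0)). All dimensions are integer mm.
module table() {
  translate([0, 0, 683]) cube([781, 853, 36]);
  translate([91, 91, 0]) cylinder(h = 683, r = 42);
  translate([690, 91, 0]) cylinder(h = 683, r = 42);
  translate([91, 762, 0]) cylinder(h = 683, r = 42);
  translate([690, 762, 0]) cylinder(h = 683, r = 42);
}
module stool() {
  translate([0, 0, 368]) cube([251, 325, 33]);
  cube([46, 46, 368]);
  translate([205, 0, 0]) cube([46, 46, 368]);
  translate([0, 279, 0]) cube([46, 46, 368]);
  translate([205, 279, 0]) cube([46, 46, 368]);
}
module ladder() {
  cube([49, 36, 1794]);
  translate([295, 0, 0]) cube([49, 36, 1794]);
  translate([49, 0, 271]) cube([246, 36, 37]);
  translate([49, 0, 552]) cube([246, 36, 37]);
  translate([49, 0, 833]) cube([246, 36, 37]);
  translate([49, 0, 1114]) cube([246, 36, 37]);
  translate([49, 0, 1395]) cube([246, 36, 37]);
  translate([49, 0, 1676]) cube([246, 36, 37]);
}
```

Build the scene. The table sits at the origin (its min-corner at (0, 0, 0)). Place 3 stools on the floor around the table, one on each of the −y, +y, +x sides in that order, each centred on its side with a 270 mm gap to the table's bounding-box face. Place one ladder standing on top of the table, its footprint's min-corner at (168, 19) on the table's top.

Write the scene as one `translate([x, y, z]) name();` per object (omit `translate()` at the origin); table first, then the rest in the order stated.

table();
translate([265, -595, 0]) stool();
translate([265, 1123, 0]) stool();
translate([1051, 264, 0]) stool();
translate([168, 19, 719]) ladder();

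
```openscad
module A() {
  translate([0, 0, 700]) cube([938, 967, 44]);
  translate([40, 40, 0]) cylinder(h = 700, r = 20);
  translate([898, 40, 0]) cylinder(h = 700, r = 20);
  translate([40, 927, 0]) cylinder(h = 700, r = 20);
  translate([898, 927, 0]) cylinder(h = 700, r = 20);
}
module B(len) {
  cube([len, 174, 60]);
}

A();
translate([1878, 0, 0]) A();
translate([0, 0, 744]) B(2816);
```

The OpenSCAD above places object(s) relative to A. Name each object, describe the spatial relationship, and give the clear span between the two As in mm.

A is a table. B is a beam. A beam spans the tops of two tables. The clear span between the two tables is 940 mm.

Second table starts at x = 1878; first ends at x = 938; clear span = 1878 − 938 = 940 mm.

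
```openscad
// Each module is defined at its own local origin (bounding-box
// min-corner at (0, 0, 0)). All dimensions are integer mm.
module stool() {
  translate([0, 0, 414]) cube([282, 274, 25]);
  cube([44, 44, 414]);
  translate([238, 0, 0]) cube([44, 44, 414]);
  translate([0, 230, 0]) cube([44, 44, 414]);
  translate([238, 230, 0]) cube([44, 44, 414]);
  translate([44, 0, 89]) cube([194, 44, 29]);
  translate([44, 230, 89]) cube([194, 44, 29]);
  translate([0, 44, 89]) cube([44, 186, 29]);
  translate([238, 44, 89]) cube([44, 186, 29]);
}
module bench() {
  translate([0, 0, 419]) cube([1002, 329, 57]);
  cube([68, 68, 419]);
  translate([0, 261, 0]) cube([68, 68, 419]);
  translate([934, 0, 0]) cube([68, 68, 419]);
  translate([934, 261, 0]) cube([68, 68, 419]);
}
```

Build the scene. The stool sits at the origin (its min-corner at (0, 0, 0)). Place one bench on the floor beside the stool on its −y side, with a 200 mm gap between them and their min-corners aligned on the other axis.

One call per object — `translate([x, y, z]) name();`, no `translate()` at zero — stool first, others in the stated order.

stool();
translate([0, -529, 0]) bench();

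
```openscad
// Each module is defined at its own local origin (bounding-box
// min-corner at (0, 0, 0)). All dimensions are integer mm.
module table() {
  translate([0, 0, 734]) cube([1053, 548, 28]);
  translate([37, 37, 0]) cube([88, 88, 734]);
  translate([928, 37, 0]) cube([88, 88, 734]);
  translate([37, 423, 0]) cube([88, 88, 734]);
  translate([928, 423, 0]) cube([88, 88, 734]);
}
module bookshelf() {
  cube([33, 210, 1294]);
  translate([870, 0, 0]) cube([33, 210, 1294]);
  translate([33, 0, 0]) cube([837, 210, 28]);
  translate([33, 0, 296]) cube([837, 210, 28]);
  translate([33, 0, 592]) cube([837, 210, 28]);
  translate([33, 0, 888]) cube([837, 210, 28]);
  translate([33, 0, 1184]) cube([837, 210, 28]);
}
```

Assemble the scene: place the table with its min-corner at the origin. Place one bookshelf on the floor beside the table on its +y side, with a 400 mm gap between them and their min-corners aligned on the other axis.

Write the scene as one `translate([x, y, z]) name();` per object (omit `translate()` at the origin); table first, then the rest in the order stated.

table();
translate([0, 948, 0]) bookshelf();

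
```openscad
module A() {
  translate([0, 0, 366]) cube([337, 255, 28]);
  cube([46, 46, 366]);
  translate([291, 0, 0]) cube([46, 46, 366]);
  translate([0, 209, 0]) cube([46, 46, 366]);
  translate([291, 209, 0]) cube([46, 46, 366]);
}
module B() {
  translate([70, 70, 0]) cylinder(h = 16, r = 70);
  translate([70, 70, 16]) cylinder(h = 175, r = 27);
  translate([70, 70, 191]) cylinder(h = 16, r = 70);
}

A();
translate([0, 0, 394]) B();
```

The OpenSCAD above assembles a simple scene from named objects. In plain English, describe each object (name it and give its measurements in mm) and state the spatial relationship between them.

A is a simple wooden stool: a rectangular seat 337 mm (x) by 255 mm (y), 28 mm thick, top face at z = 394 mm, on four square legs, each 46×46 mm in cross-section. The legs rest on z = 0, each flush with a corner of the seat.

B is a spool: two coaxial disc flanges of radius 70 mm and thickness 16 mm, joined by a core cylinder of radius 27 mm and height 175 mm. The lower flange rests on z = 0 and the three cylinders share a vertical axis.

The spool is on top of the stool.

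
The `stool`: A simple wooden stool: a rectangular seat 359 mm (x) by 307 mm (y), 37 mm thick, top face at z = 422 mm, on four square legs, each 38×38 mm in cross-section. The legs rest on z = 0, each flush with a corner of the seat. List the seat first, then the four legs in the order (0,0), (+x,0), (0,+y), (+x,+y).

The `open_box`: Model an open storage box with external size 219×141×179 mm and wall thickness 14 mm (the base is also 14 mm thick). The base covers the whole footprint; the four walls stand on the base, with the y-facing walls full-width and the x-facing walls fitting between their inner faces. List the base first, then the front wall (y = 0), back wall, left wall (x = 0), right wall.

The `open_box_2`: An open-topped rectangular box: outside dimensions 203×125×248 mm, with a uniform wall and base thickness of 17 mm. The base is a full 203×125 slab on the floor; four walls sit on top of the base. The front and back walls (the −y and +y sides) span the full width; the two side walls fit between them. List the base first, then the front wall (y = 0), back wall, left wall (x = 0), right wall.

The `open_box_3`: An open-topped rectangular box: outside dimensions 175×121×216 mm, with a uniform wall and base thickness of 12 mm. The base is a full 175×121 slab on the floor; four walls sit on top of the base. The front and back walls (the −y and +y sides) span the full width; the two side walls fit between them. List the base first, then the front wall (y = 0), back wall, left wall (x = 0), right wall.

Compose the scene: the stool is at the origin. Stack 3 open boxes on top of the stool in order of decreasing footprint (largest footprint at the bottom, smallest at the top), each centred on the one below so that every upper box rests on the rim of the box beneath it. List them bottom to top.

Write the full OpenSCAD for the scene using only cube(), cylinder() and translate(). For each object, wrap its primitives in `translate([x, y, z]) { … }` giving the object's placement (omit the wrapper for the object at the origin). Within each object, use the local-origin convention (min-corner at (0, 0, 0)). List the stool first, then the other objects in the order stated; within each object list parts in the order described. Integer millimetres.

translate([0, 0, 385]) cube([359, 307, 37]);
cube([38, 38, 385]);
translate([321, 0, 0]) cube([38, 38, 385]);
translate([0, 269, 0]) cube([38, 38, 385]);
translate([321, 269, 0]) cube([38, 38, 385]);
translate([70, 83, 422]) {
  cube([219, 141, 14]);
  translate([0, 0, 14]) cube([219, 14, 165]);
  translate([0, 127, 14]) cube([219, 14, 165]);
  translate([0, 14, 14]) cube([14, 113, 165]);
  translate([205, 14, 14]) cube([14, 113, 165]);
}
translate([78, 91, 601]) {
  cube([203, 125, 17]);
  translate([0, 0, 17]) cube([203, 17, 231]);
  translate([0, 108, 17]) cube([203, 17, 231]);
  translate([0, 17, 17]) cube([17, 91, 231]);
  translate([186, 17, 17]) cube([17, 91, 231]);
}
translate([92, 93, 849]) {
  cube([175, 121, 12]);
  translate([0, 0, 12]) cube([175, 12, 204]);
  translate([0, 109, 12]) cube([175, 12, 204]);
  translate([0, 12, 12]) cube([12, 97, 204]);
  translate([163, 12, 12]) cube([12, 97, 204]);
}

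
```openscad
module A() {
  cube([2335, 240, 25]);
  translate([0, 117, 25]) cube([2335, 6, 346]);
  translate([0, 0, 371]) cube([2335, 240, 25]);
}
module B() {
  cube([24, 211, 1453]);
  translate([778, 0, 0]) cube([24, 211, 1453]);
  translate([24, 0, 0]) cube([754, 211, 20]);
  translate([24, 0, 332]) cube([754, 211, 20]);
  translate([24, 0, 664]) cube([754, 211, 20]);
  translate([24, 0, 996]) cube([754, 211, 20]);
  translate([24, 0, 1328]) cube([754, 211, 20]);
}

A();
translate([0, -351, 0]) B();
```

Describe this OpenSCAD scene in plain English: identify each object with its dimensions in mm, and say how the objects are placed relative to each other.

A is an I-beam lying along x, 2335 mm long. Overall section height 396 mm. Two flanges 240 mm wide (y) and 25 mm thick, one on the floor and one at the top; a web 6 mm thick runs between them, centred on the flange width.

B is a bookshelf 802 mm wide overall, 211 mm deep and 1453 mm tall. The two sides are 24 mm thick vertical panels. 5 horizontal shelves of 20 mm thickness span between the inner faces of the sides; the lowest shelf sits on the floor and shelves are stacked with a clear vertical gap of 312 mm between each pair.

The bookshelf is on the floor beside the I-beam on its −y side.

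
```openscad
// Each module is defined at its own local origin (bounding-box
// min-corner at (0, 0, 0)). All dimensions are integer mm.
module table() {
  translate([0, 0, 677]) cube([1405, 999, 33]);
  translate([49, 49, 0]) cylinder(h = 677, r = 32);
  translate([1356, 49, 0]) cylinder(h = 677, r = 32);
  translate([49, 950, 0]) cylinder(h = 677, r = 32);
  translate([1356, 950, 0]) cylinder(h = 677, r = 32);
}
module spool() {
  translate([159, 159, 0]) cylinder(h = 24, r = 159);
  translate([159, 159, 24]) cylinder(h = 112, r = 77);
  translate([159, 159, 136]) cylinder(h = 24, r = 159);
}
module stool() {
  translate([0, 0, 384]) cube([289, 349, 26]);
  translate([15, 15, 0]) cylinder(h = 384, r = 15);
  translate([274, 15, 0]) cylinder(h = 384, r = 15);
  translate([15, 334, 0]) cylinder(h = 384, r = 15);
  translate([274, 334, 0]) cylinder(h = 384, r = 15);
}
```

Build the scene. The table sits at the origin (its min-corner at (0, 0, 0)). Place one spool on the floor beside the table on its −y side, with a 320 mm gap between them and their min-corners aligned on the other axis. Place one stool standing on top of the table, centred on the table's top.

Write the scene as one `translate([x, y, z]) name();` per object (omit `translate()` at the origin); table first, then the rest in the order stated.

table();
translate([0, -638, 0]) spool();
translate([558, 325, 710]) stool();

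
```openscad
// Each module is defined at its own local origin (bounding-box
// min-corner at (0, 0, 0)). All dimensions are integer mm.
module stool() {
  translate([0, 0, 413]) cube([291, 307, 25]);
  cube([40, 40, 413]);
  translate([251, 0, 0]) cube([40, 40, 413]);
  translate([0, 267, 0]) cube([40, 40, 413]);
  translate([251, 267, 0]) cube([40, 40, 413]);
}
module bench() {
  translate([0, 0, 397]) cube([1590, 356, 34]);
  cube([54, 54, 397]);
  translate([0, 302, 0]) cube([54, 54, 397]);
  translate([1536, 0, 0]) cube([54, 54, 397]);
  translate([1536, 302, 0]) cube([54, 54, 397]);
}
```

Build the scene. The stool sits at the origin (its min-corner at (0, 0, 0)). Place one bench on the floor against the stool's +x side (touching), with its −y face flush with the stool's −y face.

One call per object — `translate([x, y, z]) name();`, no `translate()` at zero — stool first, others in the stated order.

stool();
translate([291, 0, 0]) bench();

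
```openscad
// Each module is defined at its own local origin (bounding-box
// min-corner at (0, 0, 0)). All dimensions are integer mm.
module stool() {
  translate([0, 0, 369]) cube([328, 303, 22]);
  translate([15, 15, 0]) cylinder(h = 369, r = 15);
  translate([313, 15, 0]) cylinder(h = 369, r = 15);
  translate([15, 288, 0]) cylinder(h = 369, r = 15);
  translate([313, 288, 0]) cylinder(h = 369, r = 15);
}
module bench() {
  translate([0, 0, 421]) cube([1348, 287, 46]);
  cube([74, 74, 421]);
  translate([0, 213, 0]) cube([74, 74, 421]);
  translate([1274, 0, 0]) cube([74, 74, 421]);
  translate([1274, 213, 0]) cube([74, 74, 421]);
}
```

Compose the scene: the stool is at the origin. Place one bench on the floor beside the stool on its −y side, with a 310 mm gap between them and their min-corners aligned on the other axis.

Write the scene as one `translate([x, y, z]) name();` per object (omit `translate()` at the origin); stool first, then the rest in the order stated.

stool();
translate([0, -597, 0]) bench();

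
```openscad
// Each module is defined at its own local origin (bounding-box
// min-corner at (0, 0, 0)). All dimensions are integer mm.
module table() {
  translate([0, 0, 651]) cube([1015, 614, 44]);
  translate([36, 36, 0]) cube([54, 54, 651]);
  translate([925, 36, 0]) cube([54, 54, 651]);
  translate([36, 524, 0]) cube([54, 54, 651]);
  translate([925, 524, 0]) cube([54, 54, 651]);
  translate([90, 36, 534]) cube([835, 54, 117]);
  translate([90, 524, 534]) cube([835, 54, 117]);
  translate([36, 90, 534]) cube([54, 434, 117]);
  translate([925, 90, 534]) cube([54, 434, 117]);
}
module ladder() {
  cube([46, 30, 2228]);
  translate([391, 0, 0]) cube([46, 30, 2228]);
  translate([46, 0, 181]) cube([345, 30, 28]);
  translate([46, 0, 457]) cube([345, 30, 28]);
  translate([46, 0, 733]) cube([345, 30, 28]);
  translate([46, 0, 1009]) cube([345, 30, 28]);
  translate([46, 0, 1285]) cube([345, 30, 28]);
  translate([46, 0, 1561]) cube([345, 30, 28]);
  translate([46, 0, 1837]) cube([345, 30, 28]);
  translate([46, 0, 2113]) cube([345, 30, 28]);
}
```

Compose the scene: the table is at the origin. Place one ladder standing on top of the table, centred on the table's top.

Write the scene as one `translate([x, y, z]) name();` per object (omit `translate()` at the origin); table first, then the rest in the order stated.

table();
translate([289, 292, 695]) ladder();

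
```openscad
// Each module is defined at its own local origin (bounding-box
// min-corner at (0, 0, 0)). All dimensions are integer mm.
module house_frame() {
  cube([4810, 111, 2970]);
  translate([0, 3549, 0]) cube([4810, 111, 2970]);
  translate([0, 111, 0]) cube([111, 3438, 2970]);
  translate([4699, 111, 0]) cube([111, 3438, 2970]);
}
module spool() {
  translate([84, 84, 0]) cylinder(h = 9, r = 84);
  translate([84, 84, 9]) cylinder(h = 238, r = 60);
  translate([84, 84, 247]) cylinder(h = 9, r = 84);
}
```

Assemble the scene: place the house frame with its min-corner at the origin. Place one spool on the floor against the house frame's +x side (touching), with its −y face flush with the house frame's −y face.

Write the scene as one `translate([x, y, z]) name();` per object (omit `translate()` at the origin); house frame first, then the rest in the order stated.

house_frame();
translate([4810, 0, 0]) spool();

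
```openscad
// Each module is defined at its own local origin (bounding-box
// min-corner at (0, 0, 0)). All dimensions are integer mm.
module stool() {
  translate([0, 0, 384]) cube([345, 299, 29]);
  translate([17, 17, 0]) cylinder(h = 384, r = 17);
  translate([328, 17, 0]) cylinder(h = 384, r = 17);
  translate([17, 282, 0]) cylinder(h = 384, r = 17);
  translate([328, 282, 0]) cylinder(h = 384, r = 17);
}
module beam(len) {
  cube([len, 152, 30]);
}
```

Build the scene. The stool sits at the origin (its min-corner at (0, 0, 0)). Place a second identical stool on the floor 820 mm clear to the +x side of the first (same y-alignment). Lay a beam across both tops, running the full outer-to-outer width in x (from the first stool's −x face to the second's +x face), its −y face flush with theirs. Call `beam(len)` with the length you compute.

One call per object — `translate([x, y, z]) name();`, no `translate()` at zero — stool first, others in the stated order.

stool();
translate([1165, 0, 0]) stool();
translate([0, 0, 413]) beam(1510);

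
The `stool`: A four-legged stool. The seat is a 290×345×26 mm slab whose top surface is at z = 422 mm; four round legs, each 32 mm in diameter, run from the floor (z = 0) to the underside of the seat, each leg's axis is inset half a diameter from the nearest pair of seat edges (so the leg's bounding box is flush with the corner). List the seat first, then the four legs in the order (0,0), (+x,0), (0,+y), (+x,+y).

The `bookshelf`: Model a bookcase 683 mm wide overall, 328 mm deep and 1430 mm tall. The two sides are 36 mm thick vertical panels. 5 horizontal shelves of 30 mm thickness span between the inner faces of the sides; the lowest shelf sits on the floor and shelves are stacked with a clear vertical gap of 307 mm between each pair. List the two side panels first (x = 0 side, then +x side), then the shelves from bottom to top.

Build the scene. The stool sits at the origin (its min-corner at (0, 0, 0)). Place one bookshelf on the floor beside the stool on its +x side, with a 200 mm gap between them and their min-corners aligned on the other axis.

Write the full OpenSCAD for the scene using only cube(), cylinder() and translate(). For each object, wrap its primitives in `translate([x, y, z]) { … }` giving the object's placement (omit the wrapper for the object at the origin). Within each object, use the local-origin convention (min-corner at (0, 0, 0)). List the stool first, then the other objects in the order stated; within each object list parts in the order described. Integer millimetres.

translate([0, 0, 396]) cube([290, 345, 26]);
translate([16, 16, 0]) cylinder(h = 396, r = 16);
translate([274, 16, 0]) cylinder(h = 396, r = 16);
translate([16, 329, 0]) cylinder(h = 396, r = 16);
translate([274, 329, 0]) cylinder(h = 396, r = 16);
translate([490, 0, 0]) {
  cube([36, 328, 1430]);
  translate([647, 0, 0]) cube([36, 328, 1430]);
  translate([36, 0, 0]) cube([611, 328, 30]);
  translate([36, 0, 337]) cube([611, 328, 30]);
  translate([36, 0, 674]) cube([611, 328, 30]);
  translate([36, 0, 1011]) cube([611, 328, 30]);
  translate([36, 0, 1348]) cube([611, 328, 30]);
}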